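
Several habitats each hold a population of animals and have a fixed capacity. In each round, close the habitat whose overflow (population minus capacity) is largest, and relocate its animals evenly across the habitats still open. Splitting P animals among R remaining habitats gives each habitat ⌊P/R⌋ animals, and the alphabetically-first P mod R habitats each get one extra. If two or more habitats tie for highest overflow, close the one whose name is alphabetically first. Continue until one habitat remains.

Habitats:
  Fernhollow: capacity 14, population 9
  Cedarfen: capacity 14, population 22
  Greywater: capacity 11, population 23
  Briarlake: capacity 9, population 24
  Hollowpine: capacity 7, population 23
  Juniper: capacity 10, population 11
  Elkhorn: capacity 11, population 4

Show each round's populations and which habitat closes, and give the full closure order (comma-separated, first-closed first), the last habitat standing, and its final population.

Round 1: Briarlake=24 Cedarfen=22 Elkhorn=4 Fernhollow=9 Greywater=23 Hollowpine=23 Juniper=11 → close Hollowpine (overflow 16)
  23÷6 = 3 each, +1 to first 5
Round 2: Briarlake=28 Cedarfen=26 Elkhorn=8 Fernhollow=13 Greywater=27 Juniper=14 → close Briarlake (overflow 19)
  28÷5 = 5 each, +1 to first 3
Round 3: Cedarfen=32 Elkhorn=14 Fernhollow=19 Greywater=32 Juniper=19 → close Greywater (overflow 21)
  32÷4 = 8 each, +1 to first 0
Round 4: Cedarfen=40 Elkhorn=22 Fernhollow=27 Juniper=27 → close Cedarfen (overflow 26)
  40÷3 = 13 each, +1 to first 1
Round 5: Elkhorn=36 Fernhollow=40 Juniper=40 → close Juniper (overflow 30)
  40÷2 = 20 each, +1 to first 0
Round 6: Elkhorn=56 Fernhollow=60 → close Fernhollow (overflow 46)
  60÷1 = 60 each, +1 to first 0

Closure order: Hollowpine, Briarlake, Greywater, Cedarfen, Juniper, Fernhollow
Last habitat: Elkhorn with 116 animals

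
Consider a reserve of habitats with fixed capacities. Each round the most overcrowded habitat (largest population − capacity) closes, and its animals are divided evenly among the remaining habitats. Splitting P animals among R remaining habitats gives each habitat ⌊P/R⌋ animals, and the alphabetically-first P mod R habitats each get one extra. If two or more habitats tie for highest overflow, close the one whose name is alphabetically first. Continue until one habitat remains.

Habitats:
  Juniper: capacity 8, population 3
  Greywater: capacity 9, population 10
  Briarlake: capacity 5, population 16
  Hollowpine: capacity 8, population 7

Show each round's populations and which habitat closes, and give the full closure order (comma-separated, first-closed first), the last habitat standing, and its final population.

Closure order: Briarlake, Greywater, Hollowpine
Last habitat: Juniper with 36 animals

Round 1: Briarlake=16 Greywater=10 Hollowpine=7 Juniper=3 → close Briarlake (overflow 11)
  16÷3 = 5 each, +1 to first 1
Round 2: Greywater=16 Hollowpine=12 Juniper=8 → close Greywater (overflow 7)
  16÷2 = 8 each, +1 to first 0
Round 3: Hollowpine=20 Juniper=16 → close Hollowpine (overflow 12)
  20÷1 = 20 each, +1 to first 0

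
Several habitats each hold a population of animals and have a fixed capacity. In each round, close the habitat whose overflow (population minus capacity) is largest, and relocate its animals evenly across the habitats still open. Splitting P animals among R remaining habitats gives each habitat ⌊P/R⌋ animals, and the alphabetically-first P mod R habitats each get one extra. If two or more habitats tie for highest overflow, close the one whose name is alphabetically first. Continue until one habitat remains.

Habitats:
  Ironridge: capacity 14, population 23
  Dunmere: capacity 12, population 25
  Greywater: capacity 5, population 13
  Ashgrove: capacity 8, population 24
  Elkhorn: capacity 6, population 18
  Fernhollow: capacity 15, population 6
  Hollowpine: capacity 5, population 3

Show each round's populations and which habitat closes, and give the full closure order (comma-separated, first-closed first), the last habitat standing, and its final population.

Closure order: Ashgrove, Dunmere, Elkhorn, Greywater, Ironridge, Hollowpine
Last habitat: Fernhollow with 112 animals

Round 1: Ashgrove=24 Dunmere=25 Elkhorn=18 Fernhollow=6 Greywater=13 Hollowpine=3 Ironridge=23 → close Ashgrove (overflow 16)
  24÷6 = 4 each, +1 to first 0
Round 2: Dunmere=29 Elkhorn=22 Fernhollow=10 Greywater=17 Hollowpine=7 Ironridge=27 → close Dunmere (overflow 17)
  29÷5 = 5 each, +1 to first 4
Round 3: Elkhorn=28 Fernhollow=16 Greywater=23 Hollowpine=13 Ironridge=32 → close Elkhorn (overflow 22)
  28÷4 = 7 each, +1 to first 0
Round 4: Fernhollow=23 Greywater=30 Hollowpine=20 Ironridge=39 → close Greywater (overflow 25)
  30÷3 = 10 each, +1 to first 0
Round 5: Fernhollow=33 Hollowpine=30 Ironridge=49 → close Ironridge (overflow 35)
  49÷2 = 24 each, +1 to first 1
Round 6: Fernhollow=58 Hollowpine=54 → close Hollowpine (overflow 49)
  54÷1 = 54 each, +1 to first 0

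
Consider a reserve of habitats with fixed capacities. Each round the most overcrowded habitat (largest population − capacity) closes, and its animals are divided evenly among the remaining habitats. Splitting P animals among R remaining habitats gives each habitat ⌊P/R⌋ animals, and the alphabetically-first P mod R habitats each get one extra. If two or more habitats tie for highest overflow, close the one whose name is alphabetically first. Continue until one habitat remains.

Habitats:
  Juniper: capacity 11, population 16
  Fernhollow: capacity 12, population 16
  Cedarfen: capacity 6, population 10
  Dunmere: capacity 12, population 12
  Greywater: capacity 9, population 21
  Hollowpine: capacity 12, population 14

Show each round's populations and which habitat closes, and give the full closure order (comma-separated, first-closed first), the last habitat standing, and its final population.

Round 1: Cedarfen=10 Dunmere=12 Fernhollow=16 Greywater=21 Hollowpine=14 Juniper=16 → close Greywater (overflow 12)
  21÷5 = 4 each, +1 to first 1
Round 2: Cedarfen=15 Dunmere=16 Fernhollow=20 Hollowpine=18 Juniper=20 → close Cedarfen (overflow 9)
  15÷4 = 3 each, +1 to first 3
Round 3: Dunmere=20 Fernhollow=24 Hollowpine=22 Juniper=23 → close Fernhollow (overflow 12)
  24÷3 = 8 each, +1 to first 0
Round 4: Dunmere=28 Hollowpine=30 Juniper=31 → close Juniper (overflow 20)
  31÷2 = 15 each, +1 to first 1
Round 5: Dunmere=44 Hollowpine=45 → close Hollowpine (overflow 33)
  45÷1 = 45 each, +1 to first 0

Closure order: Greywater, Cedarfen, Fernhollow, Juniper, Hollowpine
Last habitat: Dunmere with 89 animals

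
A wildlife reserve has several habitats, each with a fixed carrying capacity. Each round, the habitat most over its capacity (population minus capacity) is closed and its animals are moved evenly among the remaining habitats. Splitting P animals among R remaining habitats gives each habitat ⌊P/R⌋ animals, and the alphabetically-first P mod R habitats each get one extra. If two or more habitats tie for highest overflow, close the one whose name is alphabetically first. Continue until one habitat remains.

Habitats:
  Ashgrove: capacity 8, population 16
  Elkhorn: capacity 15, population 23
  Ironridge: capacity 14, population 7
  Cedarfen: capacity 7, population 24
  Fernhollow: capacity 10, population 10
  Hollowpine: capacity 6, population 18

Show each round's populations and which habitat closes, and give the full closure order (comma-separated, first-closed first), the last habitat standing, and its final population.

Round 1: Ashgrove=16 Cedarfen=24 Elkhorn=23 Fernhollow=10 Hollowpine=18 Ironridge=7 → close Cedarfen (overflow 17)
  24÷5 = 4 each, +1 to first 4
Round 2: Ashgrove=21 Elkhorn=28 Fernhollow=15 Hollowpine=23 Ironridge=11 → close Hollowpine (overflow 17)
  23÷4 = 5 each, +1 to first 3
Round 3: Ashgrove=27 Elkhorn=34 Fernhollow=21 Ironridge=16 → close Ashgrove (overflow 19)
  27÷3 = 9 each, +1 to first 0
Round 4: Elkhorn=43 Fernhollow=30 Ironridge=25 → close Elkhorn (overflow 28)
  43÷2 = 21 each, +1 to first 1
Round 5: Fernhollow=52 Ironridge=46 → close Fernhollow (overflow 42)
  52÷1 = 52 each, +1 to first 0

Closure order: Cedarfen, Hollowpine, Ashgrove, Elkhorn, Fernhollow
Last habitat: Ironridge with 98 animals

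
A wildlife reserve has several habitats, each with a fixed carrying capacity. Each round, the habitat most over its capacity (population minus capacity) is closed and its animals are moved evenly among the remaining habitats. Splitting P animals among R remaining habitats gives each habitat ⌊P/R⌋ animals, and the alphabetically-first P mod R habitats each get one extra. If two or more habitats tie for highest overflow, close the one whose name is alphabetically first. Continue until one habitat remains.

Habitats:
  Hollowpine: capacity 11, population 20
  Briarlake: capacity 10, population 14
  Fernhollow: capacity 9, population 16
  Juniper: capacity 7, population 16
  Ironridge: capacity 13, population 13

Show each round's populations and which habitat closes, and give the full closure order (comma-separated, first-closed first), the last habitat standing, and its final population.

Round 1: Briarlake=14 Fernhollow=16 Hollowpine=20 Ironridge=13 Juniper=16 → close Hollowpine (overflow 9)
  20÷4 = 5 each, +1 to first 0
Round 2: Briarlake=19 Fernhollow=21 Ironridge=18 Juniper=21 → close Juniper (overflow 14)
  21÷3 = 7 each, +1 to first 0
Round 3: Briarlake=26 Fernhollow=28 Ironridge=25 → close Fernhollow (overflow 19)
  28÷2 = 14 each, +1 to first 0
Round 4: Briarlake=40 Ironridge=39 → close Briarlake (overflow 30)
  40÷1 = 40 each, +1 to first 0

Closure order: Hollowpine, Juniper, Fernhollow, Briarlake
Last habitat: Ironridge with 79 animals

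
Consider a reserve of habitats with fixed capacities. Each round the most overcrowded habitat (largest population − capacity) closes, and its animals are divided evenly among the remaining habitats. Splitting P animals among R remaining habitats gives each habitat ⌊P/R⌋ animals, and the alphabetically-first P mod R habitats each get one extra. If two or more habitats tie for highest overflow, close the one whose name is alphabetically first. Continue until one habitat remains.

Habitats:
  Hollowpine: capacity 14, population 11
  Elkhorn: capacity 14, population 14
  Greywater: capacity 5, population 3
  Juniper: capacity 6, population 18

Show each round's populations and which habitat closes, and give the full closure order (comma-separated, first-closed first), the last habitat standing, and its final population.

Closure order: Juniper, Elkhorn, Greywater
Last habitat: Hollowpine with 46 animals

Round 1: Elkhorn=14 Greywater=3 Hollowpine=11 Juniper=18 → close Juniper (overflow 12)
  18÷3 = 6 each, +1 to first 0
Round 2: Elkhorn=20 Greywater=9 Hollowpine=17 → close Elkhorn (overflow 6)
  20÷2 = 10 each, +1 to first 0
Round 3: Greywater=19 Hollowpine=27 → close Greywater (overflow 14)
  19÷1 = 19 each, +1 to first 0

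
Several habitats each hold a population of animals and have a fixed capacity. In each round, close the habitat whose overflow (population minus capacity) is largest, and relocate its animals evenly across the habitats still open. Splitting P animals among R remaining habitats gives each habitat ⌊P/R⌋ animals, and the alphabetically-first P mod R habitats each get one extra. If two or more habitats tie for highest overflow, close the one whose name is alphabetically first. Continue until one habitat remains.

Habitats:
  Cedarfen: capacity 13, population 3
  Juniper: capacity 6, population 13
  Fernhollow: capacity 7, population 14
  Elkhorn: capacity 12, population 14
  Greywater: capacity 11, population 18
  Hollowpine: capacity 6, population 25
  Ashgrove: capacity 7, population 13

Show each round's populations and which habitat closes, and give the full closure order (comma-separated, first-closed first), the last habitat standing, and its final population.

Closure order: Hollowpine, Ashgrove, Fernhollow, Greywater, Juniper, Elkhorn
Last habitat: Cedarfen with 100 animals

Round 1: Ashgrove=13 Cedarfen=3 Elkhorn=14 Fernhollow=14 Greywater=18 Hollowpine=25 Juniper=13 → close Hollowpine (overflow 19)
  25÷6 = 4 each, +1 to first 1
Round 2: Ashgrove=18 Cedarfen=7 Elkhorn=18 Fernhollow=18 Greywater=22 Juniper=17 → close Ashgrove (overflow 11)
  18÷5 = 3 each, +1 to first 3
Round 3: Cedarfen=11 Elkhorn=22 Fernhollow=22 Greywater=25 Juniper=20 → close Fernhollow (overflow 15)
  22÷4 = 5 each, +1 to first 2
Round 4: Cedarfen=17 Elkhorn=28 Greywater=30 Juniper=25 → close Greywater (overflow 19)
  30÷3 = 10 each, +1 to first 0
Round 5: Cedarfen=27 Elkhorn=38 Juniper=35 → close Juniper (overflow 29)
  35÷2 = 17 each, +1 to first 1
Round 6: Cedarfen=45 Elkhorn=55 → close Elkhorn (overflow 43)
  55÷1 = 55 each, +1 to first 0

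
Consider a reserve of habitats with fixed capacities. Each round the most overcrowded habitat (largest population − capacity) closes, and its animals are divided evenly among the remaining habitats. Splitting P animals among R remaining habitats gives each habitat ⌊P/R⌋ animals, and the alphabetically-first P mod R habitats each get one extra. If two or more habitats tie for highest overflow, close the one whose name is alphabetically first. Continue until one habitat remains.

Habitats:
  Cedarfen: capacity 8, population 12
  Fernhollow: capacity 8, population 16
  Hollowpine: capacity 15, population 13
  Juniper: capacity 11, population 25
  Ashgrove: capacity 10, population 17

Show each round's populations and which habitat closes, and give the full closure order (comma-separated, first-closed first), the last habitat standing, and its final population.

Closure order: Juniper, Ashgrove, Fernhollow, Cedarfen
Last habitat: Hollowpine with 83 animals

Round 1: Ashgrove=17 Cedarfen=12 Fernhollow=16 Hollowpine=13 Juniper=25 → close Juniper (overflow 14)
  25÷4 = 6 each, +1 to first 1
Round 2: Ashgrove=24 Cedarfen=18 Fernhollow=22 Hollowpine=19 → close Ashgrove (overflow 14)
  24÷3 = 8 each, +1 to first 0
Round 3: Cedarfen=26 Fernhollow=30 Hollowpine=27 → close Fernhollow (overflow 22)
  30÷2 = 15 each, +1 to first 0
Round 4: Cedarfen=41 Hollowpine=42 → close Cedarfen (overflow 33)
  41÷1 = 41 each, +1 to first 0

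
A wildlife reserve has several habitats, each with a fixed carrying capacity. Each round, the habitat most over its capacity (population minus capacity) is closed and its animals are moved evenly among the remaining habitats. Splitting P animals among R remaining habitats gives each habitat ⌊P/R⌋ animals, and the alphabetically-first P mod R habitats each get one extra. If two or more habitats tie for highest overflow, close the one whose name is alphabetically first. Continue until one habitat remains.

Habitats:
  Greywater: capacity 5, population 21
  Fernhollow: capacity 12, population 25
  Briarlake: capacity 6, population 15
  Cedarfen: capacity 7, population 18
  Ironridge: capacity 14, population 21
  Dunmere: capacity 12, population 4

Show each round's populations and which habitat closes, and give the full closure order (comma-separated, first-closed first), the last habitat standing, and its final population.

Round 1: Briarlake=15 Cedarfen=18 Dunmere=4 Fernhollow=25 Greywater=21 Ironridge=21 → close Greywater (overflow 16)
  21÷5 = 4 each, +1 to first 1
Round 2: Briarlake=20 Cedarfen=22 Dunmere=8 Fernhollow=29 Ironridge=25 → close Fernhollow (overflow 17)
  29÷4 = 7 each, +1 to first 1
Round 3: Briarlake=28 Cedarfen=29 Dunmere=15 Ironridge=32 → close Briarlake (overflow 22)
  28÷3 = 9 each, +1 to first 1
Round 4: Cedarfen=39 Dunmere=24 Ironridge=41 → close Cedarfen (overflow 32)
  39÷2 = 19 each, +1 to first 1
Round 5: Dunmere=44 Ironridge=60 → close Ironridge (overflow 46)
  60÷1 = 60 each, +1 to first 0

Closure order: Greywater, Fernhollow, Briarlake, Cedarfen, Ironridge
Last habitat: Dunmere with 104 animals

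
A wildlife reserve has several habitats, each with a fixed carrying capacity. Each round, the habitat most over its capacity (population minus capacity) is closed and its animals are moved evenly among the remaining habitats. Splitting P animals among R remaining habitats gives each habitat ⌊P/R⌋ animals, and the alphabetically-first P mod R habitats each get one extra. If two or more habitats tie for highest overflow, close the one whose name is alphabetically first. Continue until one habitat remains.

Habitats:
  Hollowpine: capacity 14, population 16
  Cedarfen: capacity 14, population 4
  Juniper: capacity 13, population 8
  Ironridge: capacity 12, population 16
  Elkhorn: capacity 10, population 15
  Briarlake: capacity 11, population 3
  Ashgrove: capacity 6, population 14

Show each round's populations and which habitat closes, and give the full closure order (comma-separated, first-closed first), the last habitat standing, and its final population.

Closure order: Ashgrove, Elkhorn, Ironridge, Hollowpine, Briarlake, Juniper
Last habitat: Cedarfen with 76 animals

Round 1: Ashgrove=14 Briarlake=3 Cedarfen=4 Elkhorn=15 Hollowpine=16 Ironridge=16 Juniper=8 → close Ashgrove (overflow 8)
  14÷6 = 2 each, +1 to first 2
Round 2: Briarlake=6 Cedarfen=7 Elkhorn=17 Hollowpine=18 Ironridge=18 Juniper=10 → close Elkhorn (overflow 7)
  17÷5 = 3 each, +1 to first 2
Round 3: Briarlake=10 Cedarfen=11 Hollowpine=21 Ironridge=21 Juniper=13 → close Ironridge (overflow 9)
  21÷4 = 5 each, +1 to first 1
Round 4: Briarlake=16 Cedarfen=16 Hollowpine=26 Juniper=18 → close Hollowpine (overflow 12)
  26÷3 = 8 each, +1 to first 2
Round 5: Briarlake=25 Cedarfen=25 Juniper=26 → close Briarlake (overflow 14)
  25÷2 = 12 each, +1 to first 1
Round 6: Cedarfen=38 Juniper=38 → close Juniper (overflow 25)
  38÷1 = 38 each, +1 to first 0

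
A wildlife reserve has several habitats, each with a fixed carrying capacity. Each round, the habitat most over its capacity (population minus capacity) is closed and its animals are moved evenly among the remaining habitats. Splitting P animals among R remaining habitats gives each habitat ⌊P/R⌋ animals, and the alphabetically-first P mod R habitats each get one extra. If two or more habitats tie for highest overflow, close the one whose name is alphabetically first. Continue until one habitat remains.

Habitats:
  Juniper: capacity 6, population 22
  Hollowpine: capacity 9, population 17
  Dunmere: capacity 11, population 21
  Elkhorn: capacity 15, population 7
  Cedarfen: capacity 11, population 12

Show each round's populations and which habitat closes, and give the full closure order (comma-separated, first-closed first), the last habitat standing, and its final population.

Round 1: Cedarfen=12 Dunmere=21 Elkhorn=7 Hollowpine=17 Juniper=22 → close Juniper (overflow 16)
  22÷4 = 5 each, +1 to first 2
Round 2: Cedarfen=18 Dunmere=27 Elkhorn=12 Hollowpine=22 → close Dunmere (overflow 16)
  27÷3 = 9 each, +1 to first 0
Round 3: Cedarfen=27 Elkhorn=21 Hollowpine=31 → close Hollowpine (overflow 22)
  31÷2 = 15 each, +1 to first 1
Round 4: Cedarfen=43 Elkhorn=36 → close Cedarfen (overflow 32)
  43÷1 = 43 each, +1 to first 0

Closure order: Juniper, Dunmere, Hollowpine, Cedarfen
Last habitat: Elkhorn with 79 animals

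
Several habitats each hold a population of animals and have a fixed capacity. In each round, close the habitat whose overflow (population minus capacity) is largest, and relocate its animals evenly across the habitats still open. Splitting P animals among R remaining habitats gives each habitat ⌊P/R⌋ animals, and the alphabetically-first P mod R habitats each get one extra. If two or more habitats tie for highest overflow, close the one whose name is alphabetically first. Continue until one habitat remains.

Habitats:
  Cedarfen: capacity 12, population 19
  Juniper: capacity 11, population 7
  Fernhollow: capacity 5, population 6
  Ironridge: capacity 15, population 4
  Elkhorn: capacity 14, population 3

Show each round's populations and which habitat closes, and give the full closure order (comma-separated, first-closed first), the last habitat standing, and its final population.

Closure order: Cedarfen, Fernhollow, Juniper, Elkhorn
Last habitat: Ironridge with 39 animals

Round 1: Cedarfen=19 Elkhorn=3 Fernhollow=6 Ironridge=4 Juniper=7 → close Cedarfen (overflow 7)
  19÷4 = 4 each, +1 to first 3
Round 2: Elkhorn=8 Fernhollow=11 Ironridge=9 Juniper=11 → close Fernhollow (overflow 6)
  11÷3 = 3 each, +1 to first 2
Round 3: Elkhorn=12 Ironridge=13 Juniper=14 → close Juniper (overflow 3)
  14÷2 = 7 each, +1 to first 0
Round 4: Elkhorn=19 Ironridge=20 → close Elkhorn (overflow 5)
  19÷1 = 19 each, +1 to first 0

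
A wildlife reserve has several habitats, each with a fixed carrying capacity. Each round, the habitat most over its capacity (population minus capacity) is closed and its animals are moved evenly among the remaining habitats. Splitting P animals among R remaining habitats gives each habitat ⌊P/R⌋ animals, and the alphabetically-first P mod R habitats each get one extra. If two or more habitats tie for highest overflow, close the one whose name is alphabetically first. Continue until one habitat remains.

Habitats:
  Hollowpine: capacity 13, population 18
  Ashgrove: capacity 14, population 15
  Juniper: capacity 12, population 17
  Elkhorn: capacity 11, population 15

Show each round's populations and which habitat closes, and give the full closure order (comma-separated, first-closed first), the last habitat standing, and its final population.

Closure order: Hollowpine, Juniper, Elkhorn
Last habitat: Ashgrove with 65 animals

Round 1: Ashgrove=15 Elkhorn=15 Hollowpine=18 Juniper=17 → close Hollowpine (overflow 5)
  18÷3 = 6 each, +1 to first 0
Round 2: Ashgrove=21 Elkhorn=21 Juniper=23 → close Juniper (overflow 11)
  23÷2 = 11 each, +1 to first 1
Round 3: Ashgrove=33 Elkhorn=32 → close Elkhorn (overflow 21)
  32÷1 = 32 each, +1 to first 0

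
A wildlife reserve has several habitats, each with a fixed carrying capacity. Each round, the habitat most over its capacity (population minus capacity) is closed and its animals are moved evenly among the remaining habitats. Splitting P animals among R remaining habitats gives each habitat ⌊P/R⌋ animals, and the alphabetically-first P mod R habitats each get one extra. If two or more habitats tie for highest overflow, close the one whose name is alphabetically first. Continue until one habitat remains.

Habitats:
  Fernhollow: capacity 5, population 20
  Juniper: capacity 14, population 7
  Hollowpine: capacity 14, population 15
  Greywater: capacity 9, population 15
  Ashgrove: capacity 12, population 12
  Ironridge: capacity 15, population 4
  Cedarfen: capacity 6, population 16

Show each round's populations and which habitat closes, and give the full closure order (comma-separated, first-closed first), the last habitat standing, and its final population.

Closure order: Fernhollow, Cedarfen, Greywater, Ashgrove, Hollowpine, Juniper
Last habitat: Ironridge with 89 animals

Round 1: Ashgrove=12 Cedarfen=16 Fernhollow=20 Greywater=15 Hollowpine=15 Ironridge=4 Juniper=7 → close Fernhollow (overflow 15)
  20÷6 = 3 each, +1 to first 2
Round 2: Ashgrove=16 Cedarfen=20 Greywater=18 Hollowpine=18 Ironridge=7 Juniper=10 → close Cedarfen (overflow 14)
  20÷5 = 4 each, +1 to first 0
Round 3: Ashgrove=20 Greywater=22 Hollowpine=22 Ironridge=11 Juniper=14 → close Greywater (overflow 13)
  22÷4 = 5 each, +1 to first 2
Round 4: Ashgrove=26 Hollowpine=28 Ironridge=16 Juniper=19 → close Ashgrove (overflow 14)
  26÷3 = 8 each, +1 to first 2
Round 5: Hollowpine=37 Ironridge=25 Juniper=27 → close Hollowpine (overflow 23)
  37÷2 = 18 each, +1 to first 1
Round 6: Ironridge=44 Juniper=45 → close Juniper (overflow 31)
  45÷1 = 45 each, +1 to first 0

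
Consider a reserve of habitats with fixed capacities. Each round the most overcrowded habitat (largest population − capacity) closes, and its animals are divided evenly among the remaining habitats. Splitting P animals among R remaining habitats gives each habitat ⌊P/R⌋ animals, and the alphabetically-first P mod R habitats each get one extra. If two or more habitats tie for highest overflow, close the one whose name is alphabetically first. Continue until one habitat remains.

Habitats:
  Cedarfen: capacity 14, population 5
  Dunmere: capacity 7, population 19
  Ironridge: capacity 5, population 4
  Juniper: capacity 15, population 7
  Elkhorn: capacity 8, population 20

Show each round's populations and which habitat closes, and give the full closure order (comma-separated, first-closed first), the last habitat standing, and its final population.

Round 1: Cedarfen=5 Dunmere=19 Elkhorn=20 Ironridge=4 Juniper=7 → close Dunmere (overflow 12)
  19÷4 = 4 each, +1 to first 3
Round 2: Cedarfen=10 Elkhorn=25 Ironridge=9 Juniper=11 → close Elkhorn (overflow 17)
  25÷3 = 8 each, +1 to first 1
Round 3: Cedarfen=19 Ironridge=17 Juniper=19 → close Ironridge (overflow 12)
  17÷2 = 8 each, +1 to first 1
Round 4: Cedarfen=28 Juniper=27 → close Cedarfen (overflow 14)
  28÷1 = 28 each, +1 to first 0

Closure order: Dunmere, Elkhorn, Ironridge, Cedarfen
Last habitat: Juniper with 55 animals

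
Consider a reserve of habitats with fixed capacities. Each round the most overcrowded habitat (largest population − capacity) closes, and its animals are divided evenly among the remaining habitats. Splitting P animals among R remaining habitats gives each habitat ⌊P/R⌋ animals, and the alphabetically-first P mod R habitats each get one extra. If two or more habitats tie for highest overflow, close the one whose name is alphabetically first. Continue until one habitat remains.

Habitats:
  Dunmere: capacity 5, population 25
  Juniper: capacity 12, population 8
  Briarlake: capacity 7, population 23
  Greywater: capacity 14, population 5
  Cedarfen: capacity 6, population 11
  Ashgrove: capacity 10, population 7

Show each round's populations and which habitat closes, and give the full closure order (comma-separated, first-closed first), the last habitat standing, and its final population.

Closure order: Dunmere, Briarlake, Cedarfen, Ashgrove, Juniper
Last habitat: Greywater with 79 animals

Round 1: Ashgrove=7 Briarlake=23 Cedarfen=11 Dunmere=25 Greywater=5 Juniper=8 → close Dunmere (overflow 20)
  25÷5 = 5 each, +1 to first 0
Round 2: Ashgrove=12 Briarlake=28 Cedarfen=16 Greywater=10 Juniper=13 → close Briarlake (overflow 21)
  28÷4 = 7 each, +1 to first 0
Round 3: Ashgrove=19 Cedarfen=23 Greywater=17 Juniper=20 → close Cedarfen (overflow 17)
  23÷3 = 7 each, +1 to first 2
Round 4: Ashgrove=27 Greywater=25 Juniper=27 → close Ashgrove (overflow 17)
  27÷2 = 13 each, +1 to first 1
Round 5: Greywater=39 Juniper=40 → close Juniper (overflow 28)
  40÷1 = 40 each, +1 to first 0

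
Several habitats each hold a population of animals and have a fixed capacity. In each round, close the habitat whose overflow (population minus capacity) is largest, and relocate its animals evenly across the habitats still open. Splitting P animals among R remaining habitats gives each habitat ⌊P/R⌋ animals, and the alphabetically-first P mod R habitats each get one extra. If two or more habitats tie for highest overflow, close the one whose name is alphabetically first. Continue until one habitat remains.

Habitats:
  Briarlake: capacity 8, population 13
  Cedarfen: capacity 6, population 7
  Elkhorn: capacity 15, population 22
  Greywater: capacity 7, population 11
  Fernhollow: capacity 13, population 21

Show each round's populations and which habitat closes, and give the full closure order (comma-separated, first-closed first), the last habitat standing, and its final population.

Round 1: Briarlake=13 Cedarfen=7 Elkhorn=22 Fernhollow=21 Greywater=11 → close Fernhollow (overflow 8)
  21÷4 = 5 each, +1 to first 1
Round 2: Briarlake=19 Cedarfen=12 Elkhorn=27 Greywater=16 → close Elkhorn (overflow 12)
  27÷3 = 9 each, +1 to first 0
Round 3: Briarlake=28 Cedarfen=21 Greywater=25 → close Briarlake (overflow 20)
  28÷2 = 14 each, +1 to first 0
Round 4: Cedarfen=35 Greywater=39 → close Greywater (overflow 32)
  39÷1 = 39 each, +1 to first 0

Closure order: Fernhollow, Elkhorn, Briarlake, Greywater
Last habitat: Cedarfen with 74 animals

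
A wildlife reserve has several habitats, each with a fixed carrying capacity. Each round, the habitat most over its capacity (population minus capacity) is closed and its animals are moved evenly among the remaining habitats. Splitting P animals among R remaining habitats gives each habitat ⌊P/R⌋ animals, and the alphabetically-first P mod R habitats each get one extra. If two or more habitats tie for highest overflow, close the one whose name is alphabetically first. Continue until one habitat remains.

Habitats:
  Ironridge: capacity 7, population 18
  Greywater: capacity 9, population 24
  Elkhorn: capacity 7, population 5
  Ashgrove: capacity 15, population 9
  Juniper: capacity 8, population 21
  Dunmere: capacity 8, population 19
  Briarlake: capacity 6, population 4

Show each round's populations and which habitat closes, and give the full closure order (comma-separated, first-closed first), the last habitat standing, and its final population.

Round 1: Ashgrove=9 Briarlake=4 Dunmere=19 Elkhorn=5 Greywater=24 Ironridge=18 Juniper=21 → close Greywater (overflow 15)
  24÷6 = 4 each, +1 to first 0
Round 2: Ashgrove=13 Briarlake=8 Dunmere=23 Elkhorn=9 Ironridge=22 Juniper=25 → close Juniper (overflow 17)
  25÷5 = 5 each, +1 to first 0
Round 3: Ashgrove=18 Briarlake=13 Dunmere=28 Elkhorn=14 Ironridge=27 → close Dunmere (overflow 20)
  28÷4 = 7 each, +1 to first 0
Round 4: Ashgrove=25 Briarlake=20 Elkhorn=21 Ironridge=34 → close Ironridge (overflow 27)
  34÷3 = 11 each, +1 to first 1
Round 5: Ashgrove=37 Briarlake=31 Elkhorn=32 → close Briarlake (overflow 25)
  31÷2 = 15 each, +1 to first 1
Round 6: Ashgrove=53 Elkhorn=47 → close Elkhorn (overflow 40)
  47÷1 = 47 each, +1 to first 0

Closure order: Greywater, Juniper, Dunmere, Ironridge, Briarlake, Elkhorn
Last habitat: Ashgrove with 100 animals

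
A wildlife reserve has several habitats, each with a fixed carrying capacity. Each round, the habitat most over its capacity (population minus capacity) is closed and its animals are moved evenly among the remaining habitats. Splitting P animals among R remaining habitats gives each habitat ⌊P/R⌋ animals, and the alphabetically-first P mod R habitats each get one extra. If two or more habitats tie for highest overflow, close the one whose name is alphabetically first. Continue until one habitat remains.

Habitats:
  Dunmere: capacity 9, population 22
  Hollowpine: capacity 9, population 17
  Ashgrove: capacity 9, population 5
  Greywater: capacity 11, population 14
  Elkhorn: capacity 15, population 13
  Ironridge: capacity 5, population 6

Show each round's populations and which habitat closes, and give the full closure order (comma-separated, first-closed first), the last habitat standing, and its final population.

Round 1: Ashgrove=5 Dunmere=22 Elkhorn=13 Greywater=14 Hollowpine=17 Ironridge=6 → close Dunmere (overflow 13)
  22÷5 = 4 each, +1 to first 2
Round 2: Ashgrove=10 Elkhorn=18 Greywater=18 Hollowpine=21 Ironridge=10 → close Hollowpine (overflow 12)
  21÷4 = 5 each, +1 to first 1
Round 3: Ashgrove=16 Elkhorn=23 Greywater=23 Ironridge=15 → close Greywater (overflow 12)
  23÷3 = 7 each, +1 to first 2
Round 4: Ashgrove=24 Elkhorn=31 Ironridge=22 → close Ironridge (overflow 17)
  22÷2 = 11 each, +1 to first 0
Round 5: Ashgrove=35 Elkhorn=42 → close Elkhorn (overflow 27)
  42÷1 = 42 each, +1 to first 0

Closure order: Dunmere, Hollowpine, Greywater, Ironridge, Elkhorn
Last habitat: Ashgrove with 77 animals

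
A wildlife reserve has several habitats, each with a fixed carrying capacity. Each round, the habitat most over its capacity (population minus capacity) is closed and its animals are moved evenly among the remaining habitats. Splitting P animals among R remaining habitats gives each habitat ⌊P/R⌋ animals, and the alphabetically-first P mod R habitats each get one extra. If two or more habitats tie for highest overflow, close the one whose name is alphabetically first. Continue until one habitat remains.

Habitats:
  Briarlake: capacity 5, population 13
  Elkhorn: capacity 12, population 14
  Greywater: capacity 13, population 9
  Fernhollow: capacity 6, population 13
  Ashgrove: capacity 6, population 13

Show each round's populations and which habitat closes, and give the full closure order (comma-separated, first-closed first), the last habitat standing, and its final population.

Round 1: Ashgrove=13 Briarlake=13 Elkhorn=14 Fernhollow=13 Greywater=9 → close Briarlake (overflow 8)
  13÷4 = 3 each, +1 to first 1
Round 2: Ashgrove=17 Elkhorn=17 Fernhollow=16 Greywater=12 → close Ashgrove (overflow 11)
  17÷3 = 5 each, +1 to first 2
Round 3: Elkhorn=23 Fernhollow=22 Greywater=17 → close Fernhollow (overflow 16)
  22÷2 = 11 each, +1 to first 0
Round 4: Elkhorn=34 Greywater=28 → close Elkhorn (overflow 22)
  34÷1 = 34 each, +1 to first 0

Closure order: Briarlake, Ashgrove, Fernhollow, Elkhorn
Last habitat: Greywater with 62 animals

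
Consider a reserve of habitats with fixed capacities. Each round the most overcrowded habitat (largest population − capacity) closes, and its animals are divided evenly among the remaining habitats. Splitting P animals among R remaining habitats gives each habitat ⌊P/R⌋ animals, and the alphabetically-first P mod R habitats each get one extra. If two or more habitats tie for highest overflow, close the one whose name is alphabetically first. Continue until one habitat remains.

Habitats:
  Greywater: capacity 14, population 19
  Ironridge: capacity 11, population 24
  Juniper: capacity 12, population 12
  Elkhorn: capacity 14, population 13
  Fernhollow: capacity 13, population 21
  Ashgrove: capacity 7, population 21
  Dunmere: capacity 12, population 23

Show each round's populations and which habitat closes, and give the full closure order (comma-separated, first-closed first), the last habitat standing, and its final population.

Closure order: Ashgrove, Ironridge, Dunmere, Fernhollow, Greywater, Elkhorn
Last habitat: Juniper with 133 animals

Round 1: Ashgrove=21 Dunmere=23 Elkhorn=13 Fernhollow=21 Greywater=19 Ironridge=24 Juniper=12 → close Ashgrove (overflow 14)
  21÷6 = 3 each, +1 to first 3
Round 2: Dunmere=27 Elkhorn=17 Fernhollow=25 Greywater=22 Ironridge=27 Juniper=15 → close Ironridge (overflow 16)
  27÷5 = 5 each, +1 to first 2
Round 3: Dunmere=33 Elkhorn=23 Fernhollow=30 Greywater=27 Juniper=20 → close Dunmere (overflow 21)
  33÷4 = 8 each, +1 to first 1
Round 4: Elkhorn=32 Fernhollow=38 Greywater=35 Juniper=28 → close Fernhollow (overflow 25)
  38÷3 = 12 each, +1 to first 2
Round 5: Elkhorn=45 Greywater=48 Juniper=40 → close Greywater (overflow 34)
  48÷2 = 24 each, +1 to first 0
Round 6: Elkhorn=69 Juniper=64 → close Elkhorn (overflow 55)
  69÷1 = 69 each, +1 to first 0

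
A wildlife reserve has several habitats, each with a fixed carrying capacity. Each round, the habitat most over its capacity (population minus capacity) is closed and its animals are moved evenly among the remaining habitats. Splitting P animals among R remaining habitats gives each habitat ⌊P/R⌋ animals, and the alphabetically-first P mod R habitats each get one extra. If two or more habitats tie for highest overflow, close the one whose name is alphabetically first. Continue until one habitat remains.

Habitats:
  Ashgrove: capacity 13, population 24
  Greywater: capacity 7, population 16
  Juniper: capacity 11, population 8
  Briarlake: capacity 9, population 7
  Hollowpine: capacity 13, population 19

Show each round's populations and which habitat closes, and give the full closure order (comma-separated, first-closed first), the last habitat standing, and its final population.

Round 1: Ashgrove=24 Briarlake=7 Greywater=16 Hollowpine=19 Juniper=8 → close Ashgrove (overflow 11)
  24÷4 = 6 each, +1 to first 0
Round 2: Briarlake=13 Greywater=22 Hollowpine=25 Juniper=14 → close Greywater (overflow 15)
  22÷3 = 7 each, +1 to first 1
Round 3: Briarlake=21 Hollowpine=32 Juniper=21 → close Hollowpine (overflow 19)
  32÷2 = 16 each, +1 to first 0
Round 4: Briarlake=37 Juniper=37 → close Briarlake (overflow 28)
  37÷1 = 37 each, +1 to first 0

Closure order: Ashgrove, Greywater, Hollowpine, Briarlake
Last habitat: Juniper with 74 animals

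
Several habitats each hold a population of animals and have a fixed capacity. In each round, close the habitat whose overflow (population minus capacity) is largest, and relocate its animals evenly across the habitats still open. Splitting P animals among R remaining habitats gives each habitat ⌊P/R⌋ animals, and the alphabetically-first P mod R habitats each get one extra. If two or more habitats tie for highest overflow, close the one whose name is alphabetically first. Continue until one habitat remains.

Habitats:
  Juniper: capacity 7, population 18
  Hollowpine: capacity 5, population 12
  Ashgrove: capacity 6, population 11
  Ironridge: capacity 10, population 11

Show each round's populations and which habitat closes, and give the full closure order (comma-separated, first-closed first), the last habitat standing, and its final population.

Round 1: Ashgrove=11 Hollowpine=12 Ironridge=11 Juniper=18 → close Juniper (overflow 11)
  18÷3 = 6 each, +1 to first 0
Round 2: Ashgrove=17 Hollowpine=18 Ironridge=17 → close Hollowpine (overflow 13)
  18÷2 = 9 each, +1 to first 0
Round 3: Ashgrove=26 Ironridge=26 → close Ashgrove (overflow 20)
  26÷1 = 26 each, +1 to first 0

Closure order: Juniper, Hollowpine, Ashgrove
Last habitat: Ironridge with 52 animals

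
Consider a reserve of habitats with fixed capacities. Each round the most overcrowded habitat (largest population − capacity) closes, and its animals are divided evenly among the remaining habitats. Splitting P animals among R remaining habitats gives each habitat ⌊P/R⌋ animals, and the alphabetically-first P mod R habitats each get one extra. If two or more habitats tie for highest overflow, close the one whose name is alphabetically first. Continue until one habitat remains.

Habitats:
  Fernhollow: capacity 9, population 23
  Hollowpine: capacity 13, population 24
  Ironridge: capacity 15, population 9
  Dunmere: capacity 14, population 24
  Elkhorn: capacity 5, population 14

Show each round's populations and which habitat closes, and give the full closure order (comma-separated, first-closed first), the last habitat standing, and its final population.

Round 1: Dunmere=24 Elkhorn=14 Fernhollow=23 Hollowpine=24 Ironridge=9 → close Fernhollow (overflow 14)
  23÷4 = 5 each, +1 to first 3
Round 2: Dunmere=30 Elkhorn=20 Hollowpine=30 Ironridge=14 → close Hollowpine (overflow 17)
  30÷3 = 10 each, +1 to first 0
Round 3: Dunmere=40 Elkhorn=30 Ironridge=24 → close Dunmere (overflow 26)
  40÷2 = 20 each, +1 to first 0
Round 4: Elkhorn=50 Ironridge=44 → close Elkhorn (overflow 45)
  50÷1 = 50 each, +1 to first 0

Closure order: Fernhollow, Hollowpine, Dunmere, Elkhorn
Last habitat: Ironridge with 94 animals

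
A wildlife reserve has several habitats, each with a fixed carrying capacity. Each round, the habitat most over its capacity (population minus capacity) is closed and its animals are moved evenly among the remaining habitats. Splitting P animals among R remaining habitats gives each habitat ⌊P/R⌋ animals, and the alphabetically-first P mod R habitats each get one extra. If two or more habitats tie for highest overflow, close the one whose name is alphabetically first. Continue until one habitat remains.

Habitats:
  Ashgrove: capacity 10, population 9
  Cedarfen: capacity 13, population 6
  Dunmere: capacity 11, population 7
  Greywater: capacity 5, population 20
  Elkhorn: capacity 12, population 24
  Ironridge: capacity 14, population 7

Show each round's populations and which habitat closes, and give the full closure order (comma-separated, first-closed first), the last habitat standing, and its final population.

Round 1: Ashgrove=9 Cedarfen=6 Dunmere=7 Elkhorn=24 Greywater=20 Ironridge=7 → close Greywater (overflow 15)
  20÷5 = 4 each, +1 to first 0
Round 2: Ashgrove=13 Cedarfen=10 Dunmere=11 Elkhorn=28 Ironridge=11 → close Elkhorn (overflow 16)
  28÷4 = 7 each, +1 to first 0
Round 3: Ashgrove=20 Cedarfen=17 Dunmere=18 Ironridge=18 → close Ashgrove (overflow 10)
  20÷3 = 6 each, +1 to first 2
Round 4: Cedarfen=24 Dunmere=25 Ironridge=24 → close Dunmere (overflow 14)
  25÷2 = 12 each, +1 to first 1
Round 5: Cedarfen=37 Ironridge=36 → close Cedarfen (overflow 24)
  37÷1 = 37 each, +1 to first 0

Closure order: Greywater, Elkhorn, Ashgrove, Dunmere, Cedarfen
Last habitat: Ironridge with 73 animals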